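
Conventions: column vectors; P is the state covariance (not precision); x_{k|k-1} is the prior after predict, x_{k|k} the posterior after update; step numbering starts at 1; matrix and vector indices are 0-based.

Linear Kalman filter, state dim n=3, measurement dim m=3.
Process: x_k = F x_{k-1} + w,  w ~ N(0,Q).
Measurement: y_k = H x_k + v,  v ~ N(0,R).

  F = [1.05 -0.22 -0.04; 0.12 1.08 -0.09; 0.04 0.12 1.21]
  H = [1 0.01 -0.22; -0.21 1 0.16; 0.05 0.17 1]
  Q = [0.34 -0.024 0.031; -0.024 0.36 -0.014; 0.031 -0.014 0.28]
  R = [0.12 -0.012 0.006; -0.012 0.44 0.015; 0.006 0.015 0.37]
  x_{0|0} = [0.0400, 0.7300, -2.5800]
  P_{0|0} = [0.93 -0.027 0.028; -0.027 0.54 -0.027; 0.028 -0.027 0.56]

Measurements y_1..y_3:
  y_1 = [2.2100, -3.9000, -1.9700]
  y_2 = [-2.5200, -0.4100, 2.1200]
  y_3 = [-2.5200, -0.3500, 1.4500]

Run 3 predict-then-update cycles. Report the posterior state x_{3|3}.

x_post = [-1.9800, -1.0210, 1.3915]

step 1: x^-=[-0.0154, 1.0254, -3.0326]  P^-=[1.4020 -0.0652 0.0684; -0.0652 1.0054 -0.0331; 0.0684 -0.0331 1.1038]  S=[1.5443 -0.3789 -0.1076; -0.3789 1.5477 0.2990; -0.1076 0.2990 1.5008]  K=[0.9000 -0.0352 0.1564; 0.1371 0.6962 -0.0392; -0.0810 -0.0802 0.7441]  nu=[1.5480, -4.4434, 0.8891]  x^+=[1.6730, -1.8907, -2.1401]  P^+=[0.1222 -0.0075 0.0579; -0.0075 0.3114 -0.0558; 0.0579 -0.0558 0.2802]
step 2: x^-=[2.2582, -1.6486, -2.7495]  P^-=[0.4879 -0.0944 0.1021; -0.0944 0.7349 -0.0681; 0.1021 -0.0681 0.6843]  S=[0.5945 -0.1894 -0.0322; -0.1894 1.2250 0.1523; -0.0322 0.1523 1.0622]  K=[0.7743 -0.0442 0.1338; 0.0755 0.6237 -0.0381; -0.0716 -0.0753 0.6468]  nu=[-5.3666, 2.1528, 5.0369]  x^+=[-1.3188, -0.9032, 0.7306]  P^+=[0.1055 -0.0127 0.0504; -0.0127 0.2784 -0.0510; 0.0504 -0.0510 0.2439]
step 3: x^-=[-1.2153, -1.1995, 0.7229]  P^-=[0.4709 -0.0938 0.0925; -0.0938 0.6938 -0.0637; 0.0925 -0.0637 0.6312]  S=[0.5792 -0.1868 -0.0309; -0.1868 1.1836 0.1436; -0.0309 0.1436 1.0084]  K=[0.7687 -0.0447 0.1292; 0.0688 0.6094 -0.0355; -0.0709 -0.0722 0.6279]  nu=[-1.1337, 0.4786, 0.9918]  x^+=[-1.9800, -1.0210, 1.3915]  P^+=[0.1044 -0.0128 0.0487; -0.0128 0.2720 -0.0492; 0.0487 -0.0492 0.2367]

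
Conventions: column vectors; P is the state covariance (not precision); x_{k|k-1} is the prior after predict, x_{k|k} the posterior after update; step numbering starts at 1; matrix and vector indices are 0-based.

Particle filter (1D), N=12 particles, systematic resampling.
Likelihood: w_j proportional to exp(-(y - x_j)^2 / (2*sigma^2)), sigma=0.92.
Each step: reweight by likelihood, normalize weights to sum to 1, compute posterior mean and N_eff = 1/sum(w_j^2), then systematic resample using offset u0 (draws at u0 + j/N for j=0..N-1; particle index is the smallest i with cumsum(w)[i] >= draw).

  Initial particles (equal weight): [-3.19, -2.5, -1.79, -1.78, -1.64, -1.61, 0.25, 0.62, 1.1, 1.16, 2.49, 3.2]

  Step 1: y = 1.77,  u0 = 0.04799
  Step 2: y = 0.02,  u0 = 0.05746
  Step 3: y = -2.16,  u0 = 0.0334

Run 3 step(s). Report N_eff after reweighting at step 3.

step 1: w=[0.0000, 0.0000, 0.0002, 0.0002, 0.0003, 0.0004, 0.0769, 0.1378, 0.2309, 0.2417, 0.2217, 0.0900]  mean=1.4772  Neff=5.1578  idx=[6, 7, 7, 8, 8, 9, 9, 9, 10, 10, 10, 11]
step 2: w=[0.1913, 0.1596, 0.1596, 0.0991, 0.0991, 0.0916, 0.0916, 0.0916, 0.0054, 0.0054, 0.0054, 0.0005]  mean=0.8242  Neff=7.5524  idx=[0, 0, 1, 1, 2, 2, 3, 4, 5, 6, 6, 7]
step 3: w=[0.2788, 0.2788, 0.0897, 0.0897, 0.0897, 0.0897, 0.0162, 0.0162, 0.0128, 0.0128, 0.0128, 0.0128]  mean=0.4569  Neff=5.2951  idx=[0, 0, 0, 1, 1, 1, 1, 2, 3, 4, 5, 8]

N_eff = 5.2951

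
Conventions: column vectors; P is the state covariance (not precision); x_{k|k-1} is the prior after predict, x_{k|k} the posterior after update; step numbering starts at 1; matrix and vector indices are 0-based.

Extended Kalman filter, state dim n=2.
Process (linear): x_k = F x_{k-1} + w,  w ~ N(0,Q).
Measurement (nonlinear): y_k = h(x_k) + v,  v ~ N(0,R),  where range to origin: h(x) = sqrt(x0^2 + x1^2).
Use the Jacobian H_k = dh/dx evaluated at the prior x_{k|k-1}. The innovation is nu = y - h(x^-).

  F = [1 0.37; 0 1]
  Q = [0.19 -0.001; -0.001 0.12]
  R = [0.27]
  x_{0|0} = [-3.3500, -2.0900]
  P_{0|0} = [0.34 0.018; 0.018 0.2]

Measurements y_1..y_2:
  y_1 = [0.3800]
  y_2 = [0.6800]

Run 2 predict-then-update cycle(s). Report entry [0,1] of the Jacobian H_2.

H_jac[0,1] = -0.4820

step 1: x^-=[-4.1233, -2.0900]  P^-=[0.5707 0.0910; 0.0910 0.3200]  H_jac=[-0.8920 -0.4521]  S=[0.8628]  K=[-0.6376; -0.2617]  nu=[-4.2427]  x^+=[-1.4180, -0.9795]  P^+=[0.2199 -0.0530; -0.0530 0.2609]
step 2: x^-=[-1.7804, -0.9795]  P^-=[0.4064 0.0425; 0.0425 0.3809]  H_jac=[-0.8762 -0.4820]  S=[0.7064]  K=[-0.5331; -0.3127]  nu=[-1.3520]  x^+=[-1.0597, -0.5568]  P^+=[0.2056 -0.0752; -0.0752 0.3118]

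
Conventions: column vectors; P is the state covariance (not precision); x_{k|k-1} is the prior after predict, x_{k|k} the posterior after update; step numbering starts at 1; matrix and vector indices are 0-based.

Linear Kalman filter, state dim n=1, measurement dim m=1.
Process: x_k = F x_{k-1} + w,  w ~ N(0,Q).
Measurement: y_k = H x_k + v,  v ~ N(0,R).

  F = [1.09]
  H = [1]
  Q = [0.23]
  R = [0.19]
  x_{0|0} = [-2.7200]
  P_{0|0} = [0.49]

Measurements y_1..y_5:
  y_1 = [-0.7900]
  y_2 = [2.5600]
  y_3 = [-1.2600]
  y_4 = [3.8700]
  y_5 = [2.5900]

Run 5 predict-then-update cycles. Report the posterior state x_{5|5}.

step 1: x^-=[-2.9648]  P^-=[0.8122]  S=[1.0022]  K=[0.8104]  nu=[2.1748]  x^+=[-1.2023]  P^+=[0.1540]
step 2: x^-=[-1.3105]  P^-=[0.4129]  S=[0.6029]  K=[0.6849]  nu=[3.8705]  x^+=[1.3403]  P^+=[0.1301]
step 3: x^-=[1.4609]  P^-=[0.3846]  S=[0.5746]  K=[0.6693]  nu=[-2.7209]  x^+=[-0.3603]  P^+=[0.1272]
step 4: x^-=[-0.3927]  P^-=[0.3811]  S=[0.5711]  K=[0.6673]  nu=[4.2627]  x^+=[2.4518]  P^+=[0.1268]
step 5: x^-=[2.6725]  P^-=[0.3806]  S=[0.5706]  K=[0.6670]  nu=[-0.0825]  x^+=[2.6175]  P^+=[0.1267]

x_post = [2.6175]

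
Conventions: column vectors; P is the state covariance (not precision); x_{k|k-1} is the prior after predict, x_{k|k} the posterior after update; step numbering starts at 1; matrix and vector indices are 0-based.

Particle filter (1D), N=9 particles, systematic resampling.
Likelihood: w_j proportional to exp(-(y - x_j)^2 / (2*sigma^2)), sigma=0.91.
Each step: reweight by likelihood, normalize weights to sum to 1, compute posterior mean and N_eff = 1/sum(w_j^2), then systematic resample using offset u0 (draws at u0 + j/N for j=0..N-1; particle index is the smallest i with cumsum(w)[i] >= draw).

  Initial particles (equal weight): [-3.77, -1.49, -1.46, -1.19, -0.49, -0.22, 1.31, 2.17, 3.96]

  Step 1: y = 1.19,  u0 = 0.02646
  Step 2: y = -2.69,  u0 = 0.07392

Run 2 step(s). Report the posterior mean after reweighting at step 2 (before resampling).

post_mean = -1.0294

step 1: w=[0.0000, 0.0062, 0.0068, 0.0155, 0.0865, 0.1431, 0.4711, 0.2661, 0.0046]  mean=1.1013  Neff=3.1146  idx=[3, 5, 5, 6, 6, 6, 6, 7, 7]
step 2: w=[0.8357, 0.0817, 0.0817, 0.0002, 0.0002, 0.0002, 0.0002, 0.0000, 0.0000]  mean=-1.0294  Neff=1.4048  idx=[0, 0, 0, 0, 0, 0, 0, 1, 2]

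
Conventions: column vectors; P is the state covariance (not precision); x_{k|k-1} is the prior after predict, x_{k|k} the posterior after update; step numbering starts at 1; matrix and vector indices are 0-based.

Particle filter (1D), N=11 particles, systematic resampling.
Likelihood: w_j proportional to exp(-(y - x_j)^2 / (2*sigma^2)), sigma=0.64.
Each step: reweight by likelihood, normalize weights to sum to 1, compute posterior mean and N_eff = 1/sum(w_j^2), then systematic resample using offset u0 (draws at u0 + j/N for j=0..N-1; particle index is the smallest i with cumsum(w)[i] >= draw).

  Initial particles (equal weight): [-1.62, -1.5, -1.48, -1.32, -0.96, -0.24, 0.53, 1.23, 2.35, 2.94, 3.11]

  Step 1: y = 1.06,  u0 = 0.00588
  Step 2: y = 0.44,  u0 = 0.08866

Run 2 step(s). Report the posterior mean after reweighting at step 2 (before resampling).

step 1: w=[0.0001, 0.0002, 0.0002, 0.0005, 0.0035, 0.0648, 0.3619, 0.4922, 0.0669, 0.0068, 0.0030]  mean=0.9635  Neff=2.6183  idx=[5, 6, 6, 6, 6, 7, 7, 7, 7, 7, 7]
step 2: w=[0.0776, 0.1351, 0.1351, 0.1351, 0.1351, 0.0637, 0.0637, 0.0637, 0.0637, 0.0637, 0.0637]  mean=0.7377  Neff=9.6769  idx=[1, 1, 2, 3, 3, 4, 5, 6, 8, 9, 10]

post_mean = 0.7377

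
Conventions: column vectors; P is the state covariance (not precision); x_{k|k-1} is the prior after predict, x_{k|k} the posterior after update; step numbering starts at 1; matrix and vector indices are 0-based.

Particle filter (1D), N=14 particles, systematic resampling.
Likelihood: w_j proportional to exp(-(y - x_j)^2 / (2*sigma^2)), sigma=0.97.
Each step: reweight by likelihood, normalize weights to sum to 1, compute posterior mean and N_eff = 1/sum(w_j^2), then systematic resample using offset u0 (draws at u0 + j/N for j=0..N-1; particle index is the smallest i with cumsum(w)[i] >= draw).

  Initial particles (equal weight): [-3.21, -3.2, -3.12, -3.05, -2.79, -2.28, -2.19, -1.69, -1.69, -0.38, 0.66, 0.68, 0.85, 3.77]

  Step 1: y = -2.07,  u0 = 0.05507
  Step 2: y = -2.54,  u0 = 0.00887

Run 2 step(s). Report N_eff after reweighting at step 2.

N_eff = 12.9350

step 1: w=[0.0715, 0.0723, 0.0794, 0.0856, 0.1083, 0.1393, 0.1415, 0.1321, 0.1321, 0.0313, 0.0027, 0.0026, 0.0015, 0.0000]  mean=-2.3525  Neff=9.0106  idx=[0, 1, 2, 3, 4, 4, 5, 5, 6, 7, 7, 8, 8, 9]
step 2: w=[0.0723, 0.0728, 0.0767, 0.0799, 0.0888, 0.0888, 0.0885, 0.0885, 0.0860, 0.0625, 0.0625, 0.0625, 0.0625, 0.0077]  mean=-2.4609  Neff=12.9350  idx=[0, 1, 2, 3, 3, 4, 5, 6, 7, 7, 8, 9, 10, 12]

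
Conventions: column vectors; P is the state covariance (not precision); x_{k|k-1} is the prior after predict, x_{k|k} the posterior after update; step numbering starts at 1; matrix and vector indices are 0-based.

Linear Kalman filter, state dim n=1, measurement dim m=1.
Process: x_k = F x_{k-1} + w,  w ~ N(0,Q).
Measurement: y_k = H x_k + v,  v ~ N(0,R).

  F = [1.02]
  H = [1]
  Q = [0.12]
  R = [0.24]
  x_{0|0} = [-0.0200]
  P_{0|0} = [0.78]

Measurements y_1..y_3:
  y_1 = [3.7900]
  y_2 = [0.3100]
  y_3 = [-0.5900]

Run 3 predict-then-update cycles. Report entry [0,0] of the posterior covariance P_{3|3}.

P_post[0,0] = 0.1254

step 1: x^-=[-0.0204]  P^-=[0.9315]  S=[1.1715]  K=[0.7951]  nu=[3.8104]  x^+=[3.0094]  P^+=[0.1908]
step 2: x^-=[3.0696]  P^-=[0.3185]  S=[0.5585]  K=[0.5703]  nu=[-2.7596]  x^+=[1.4958]  P^+=[0.1369]
step 3: x^-=[1.5257]  P^-=[0.2624]  S=[0.5024]  K=[0.5223]  nu=[-2.1157]  x^+=[0.4207]  P^+=[0.1254]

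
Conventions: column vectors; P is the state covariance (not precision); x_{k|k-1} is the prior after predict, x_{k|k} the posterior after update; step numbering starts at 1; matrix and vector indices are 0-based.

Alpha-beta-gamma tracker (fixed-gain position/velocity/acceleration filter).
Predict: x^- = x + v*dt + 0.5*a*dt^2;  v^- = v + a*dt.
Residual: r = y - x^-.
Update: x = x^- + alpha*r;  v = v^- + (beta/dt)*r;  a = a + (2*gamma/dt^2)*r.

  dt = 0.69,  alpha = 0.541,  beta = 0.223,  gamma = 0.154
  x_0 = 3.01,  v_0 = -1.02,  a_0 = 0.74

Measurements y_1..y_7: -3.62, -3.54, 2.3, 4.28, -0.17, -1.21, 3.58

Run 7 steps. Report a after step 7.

step 1: x_pred=2.4824  r=-6.1024  x^+=-0.8190  v^+=-2.4816  a^+=-3.2078
step 2: x_pred=-3.2949  r=-0.2451  x^+=-3.4275  v^+=-4.7742  a^+=-3.3663
step 3: x_pred=-7.5230  r=9.8230  x^+=-2.2088  v^+=-3.9222  a^+=2.9885
step 4: x_pred=-4.2037  r=8.4837  x^+=0.3860  v^+=0.8817  a^+=8.4768
step 5: x_pred=3.0122  r=-3.1822  x^+=1.2906  v^+=5.7022  a^+=6.4181
step 6: x_pred=6.7530  r=-7.9630  x^+=2.4450  v^+=7.5571  a^+=1.2667
step 7: x_pred=7.9609  r=-4.3809  x^+=5.5909  v^+=7.0153  a^+=-1.5674

a_post = -1.5674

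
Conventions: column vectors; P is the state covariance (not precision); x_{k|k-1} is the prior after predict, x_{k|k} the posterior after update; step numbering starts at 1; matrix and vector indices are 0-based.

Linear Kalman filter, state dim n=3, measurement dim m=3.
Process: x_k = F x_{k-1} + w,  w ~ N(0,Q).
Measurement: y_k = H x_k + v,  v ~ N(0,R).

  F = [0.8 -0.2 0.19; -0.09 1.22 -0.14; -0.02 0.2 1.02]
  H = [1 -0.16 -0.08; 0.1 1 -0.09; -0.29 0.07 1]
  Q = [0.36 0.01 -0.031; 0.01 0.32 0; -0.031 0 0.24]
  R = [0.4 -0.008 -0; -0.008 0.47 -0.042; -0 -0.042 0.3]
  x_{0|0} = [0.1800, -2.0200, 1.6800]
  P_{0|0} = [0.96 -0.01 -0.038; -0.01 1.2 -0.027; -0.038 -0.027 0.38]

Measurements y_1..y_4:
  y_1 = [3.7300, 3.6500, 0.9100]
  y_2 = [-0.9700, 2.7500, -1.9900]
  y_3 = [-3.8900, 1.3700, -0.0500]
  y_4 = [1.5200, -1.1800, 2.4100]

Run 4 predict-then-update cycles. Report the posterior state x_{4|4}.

x_post = [-0.0167, 0.3871, 1.3655]

step 1: x^-=[0.8672, -2.7158, 1.3060]  P^-=[1.0298 -0.3741 -0.0487; -0.3741 2.1318 0.2112; -0.0487 0.2112 0.6744]  S=[1.6216 -0.6184 -0.5049; -0.6184 2.5056 0.3263; -0.5049 0.3263 1.1444]  K=[0.6873 0.0688 -0.0428; -0.1098 0.7832 0.1380; 0.1248 0.0018 0.6691]  nu=[2.5328, 6.3966, 0.0456]  x^+=[3.0457, 2.0225, 1.6643]  P^+=[0.2806 0.0064 0.0652; 0.0064 0.3612 -0.0149; 0.0652 -0.0149 0.2206]
step 2: x^-=[2.3483, 1.9603, 2.0412]  P^-=[0.5809 -0.1101 0.0493; -0.1101 0.8696 0.0329; 0.0493 0.0329 0.4753]  S=[1.0344 -0.2010 -0.1841; -0.2010 1.3204 0.0293; -0.1841 0.0293 0.8089]  K=[0.5790 0.0460 -0.0268; -0.1016 0.6301 0.1095; 0.1123 0.0001 0.5983]  nu=[-2.8414, 0.7386, -3.4874]  x^+=[0.8306, 2.3327, -0.3642]  P^+=[0.2359 -0.0002 0.0584; -0.0002 0.2911 -0.0141; 0.0584 -0.0141 0.1974]
step 3: x^-=[0.1288, 2.8221, 0.0784]  P^-=[0.5486 -0.0947 0.0416; -0.0947 0.7654 0.0210; 0.0416 0.0210 0.4490]  S=[0.9953 -0.1710 -0.1755; -0.1710 1.2211 0.0081; -0.1755 0.0081 0.7815]  K=[0.5649 0.0436 -0.0324; -0.0982 0.6031 0.1022; 0.1051 -0.0017 0.5846]  nu=[-3.5610, -1.4579, -0.2886]  x^+=[-1.9371, 2.2632, -0.4623]  P^+=[0.2299 -0.0007 0.0552; -0.0007 0.2787 -0.0144; 0.0552 -0.0144 0.1925]
step 4: x^-=[-2.0901, 3.0001, 0.0199]  P^-=[0.5433 -0.0912 0.0386; -0.0912 0.7469 0.0186; 0.0386 0.0186 0.4434]  S=[0.9888 -0.1647 -0.1756; -0.1647 1.2037 0.0037; -0.1756 0.0037 0.7766]  K=[0.5623 0.0435 -0.0345; -0.0972 0.5980 0.1004; 0.1030 -0.0022 0.5814]  nu=[4.0917, -3.9693, 1.5740]  x^+=[-0.0167, 0.3871, 1.3655]  P^+=[0.2288 -0.0006 0.0542; -0.0006 0.2764 -0.0145; 0.0542 -0.0145 0.1913]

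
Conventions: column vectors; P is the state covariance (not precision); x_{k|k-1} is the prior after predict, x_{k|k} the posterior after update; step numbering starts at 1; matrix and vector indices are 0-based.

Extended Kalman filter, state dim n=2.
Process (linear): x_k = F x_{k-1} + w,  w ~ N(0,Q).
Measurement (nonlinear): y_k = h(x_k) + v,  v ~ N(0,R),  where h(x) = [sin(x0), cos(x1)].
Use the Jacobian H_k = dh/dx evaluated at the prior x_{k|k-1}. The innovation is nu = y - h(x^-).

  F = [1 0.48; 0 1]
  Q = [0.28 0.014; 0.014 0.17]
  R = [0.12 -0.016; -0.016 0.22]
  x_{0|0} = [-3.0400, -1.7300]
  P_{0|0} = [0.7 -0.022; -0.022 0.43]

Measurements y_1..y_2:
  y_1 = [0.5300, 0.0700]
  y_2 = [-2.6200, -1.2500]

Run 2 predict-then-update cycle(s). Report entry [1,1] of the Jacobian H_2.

step 1: x^-=[-3.8704, -1.7300]  P^-=[1.0580 0.1984; 0.1984 0.6000]  H_jac=[-0.7460 0.0000; 0.0000 0.9874]  S=[0.7087 -0.1621; -0.1621 0.8049]  K=[-1.1090 0.0200; -0.0424 0.7274]  nu=[-0.1360, 0.2285]  x^+=[-3.7150, -1.5580]  P^+=[0.1788 0.0224; 0.0224 0.1628]
step 2: x^-=[-4.4629, -1.5580]  P^-=[0.5179 0.1146; 0.1146 0.3328]  H_jac=[-0.2469 0.0000; 0.0000 0.9999]  S=[0.1516 -0.0443; -0.0443 0.5527]  K=[-0.8019 0.1430; -0.0110 0.6011]  nu=[-3.5890, -1.2628]  x^+=[-1.7655, -2.2776]  P^+=[0.3989 0.0443; 0.0443 0.1324]

H_jac[1,1] = 0.9999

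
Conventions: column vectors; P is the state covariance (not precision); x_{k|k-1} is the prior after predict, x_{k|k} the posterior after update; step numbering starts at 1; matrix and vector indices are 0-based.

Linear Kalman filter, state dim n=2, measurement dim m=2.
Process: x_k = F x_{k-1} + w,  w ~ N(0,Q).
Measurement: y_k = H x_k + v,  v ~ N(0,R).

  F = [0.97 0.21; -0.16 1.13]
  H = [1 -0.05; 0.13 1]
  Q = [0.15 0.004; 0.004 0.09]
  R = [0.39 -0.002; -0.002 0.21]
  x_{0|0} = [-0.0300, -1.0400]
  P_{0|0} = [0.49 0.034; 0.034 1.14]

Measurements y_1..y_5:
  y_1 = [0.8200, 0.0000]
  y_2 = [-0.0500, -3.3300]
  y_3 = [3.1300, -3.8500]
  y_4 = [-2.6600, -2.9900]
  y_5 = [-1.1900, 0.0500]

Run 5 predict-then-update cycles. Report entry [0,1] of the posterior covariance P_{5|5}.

step 1: x^-=[-0.2475, -1.1704]  P^-=[0.6752 0.2346; 0.2346 1.5459]  S=[1.0456 0.2415; 0.2415 1.8283]  K=[0.6125 0.0954; -0.0503 0.8689]  nu=[1.0090, 1.2026]  x^+=[0.4852, -0.1763]  P^+=[0.2381 -0.0121; -0.0121 0.1841]
step 2: x^-=[0.4336, -0.2768]  P^-=[0.3772 -0.0022; -0.0022 0.3356]  S=[0.7682 0.0281; 0.0281 0.5514]  K=[0.4889 0.0601; -0.0470 0.6105]  nu=[-0.4975, -3.1096]  x^+=[0.0036, -2.1519]  P^+=[0.1899 -0.0130; -0.0130 0.1300]
step 3: x^-=[-0.4484, -2.4322]  P^-=[0.3291 -0.0085; -0.0085 0.2656]  S=[0.7206 0.0191; 0.0191 0.4789]  K=[0.4559 0.0535; -0.0449 0.5540]  nu=[3.4568, -1.3595]  x^+=[1.0547, -3.3404]  P^+=[0.1770 -0.0127; -0.0127 0.1181]
step 4: x^-=[0.3216, -3.9435]  P^-=[0.3166 -0.0090; -0.0090 0.2499]  S=[0.7081 0.0178; 0.0178 0.4629]  K=[0.4464 0.0524; -0.0438 0.5390]  nu=[-3.1788, 0.9117]  x^+=[-1.0497, -3.3128]  P^+=[0.1734 -0.0124; -0.0124 0.1149]
step 5: x^-=[-1.7139, -3.5755]  P^-=[0.3131 -0.0088; -0.0088 0.2456]  S=[0.7046 0.0176; 0.0176 0.4586]  K=[0.4437 0.0524; -0.0434 0.5347]  nu=[0.3451, 3.8483]  x^+=[-1.3591, -1.5326]  P^+=[0.1723 -0.0123; -0.0123 0.1140]

P_post[0,1] = -0.0123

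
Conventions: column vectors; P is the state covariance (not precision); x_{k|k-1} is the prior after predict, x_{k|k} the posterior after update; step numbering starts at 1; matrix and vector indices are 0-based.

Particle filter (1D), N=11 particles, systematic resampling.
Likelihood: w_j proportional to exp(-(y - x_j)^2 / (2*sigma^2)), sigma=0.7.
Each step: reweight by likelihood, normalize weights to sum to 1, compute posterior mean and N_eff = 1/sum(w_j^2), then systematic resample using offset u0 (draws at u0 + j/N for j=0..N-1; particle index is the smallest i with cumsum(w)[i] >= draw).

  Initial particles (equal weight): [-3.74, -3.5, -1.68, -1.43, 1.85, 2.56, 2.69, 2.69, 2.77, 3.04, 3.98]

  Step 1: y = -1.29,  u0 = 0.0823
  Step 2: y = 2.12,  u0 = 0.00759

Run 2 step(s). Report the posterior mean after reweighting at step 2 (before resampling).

step 1: w=[0.0012, 0.0037, 0.4640, 0.5311, 0.0000, 0.0000, 0.0000, 0.0000, 0.0000, 0.0000, 0.0000]  mean=-1.5563  Neff=2.0106  idx=[2, 2, 2, 2, 2, 3, 3, 3, 3, 3, 3]
step 2: w=[0.0227, 0.0227, 0.0227, 0.0227, 0.0227, 0.1478, 0.1478, 0.1478, 0.1478, 0.1478, 0.1478]  mean=-1.4583  Neff=7.4849  idx=[0, 4, 5, 6, 6, 7, 7, 8, 9, 9, 10]

post_mean = -1.4583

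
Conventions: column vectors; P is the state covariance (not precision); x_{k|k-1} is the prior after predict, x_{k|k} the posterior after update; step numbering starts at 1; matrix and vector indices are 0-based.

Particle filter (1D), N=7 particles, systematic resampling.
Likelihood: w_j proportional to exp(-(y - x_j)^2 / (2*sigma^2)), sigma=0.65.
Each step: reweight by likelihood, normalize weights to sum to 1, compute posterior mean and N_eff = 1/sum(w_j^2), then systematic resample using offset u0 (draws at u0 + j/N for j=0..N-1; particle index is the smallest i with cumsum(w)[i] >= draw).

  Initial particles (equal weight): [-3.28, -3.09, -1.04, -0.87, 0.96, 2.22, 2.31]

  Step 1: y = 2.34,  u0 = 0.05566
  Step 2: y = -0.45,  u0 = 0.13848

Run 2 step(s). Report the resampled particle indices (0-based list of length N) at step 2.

step 1: w=[0.0000, 0.0000, 0.0000, 0.0000, 0.0503, 0.4710, 0.4786]  mean=2.1997  Neff=2.2050  idx=[5, 5, 5, 5, 6, 6, 6]
step 2: w=[0.1760, 0.1760, 0.1760, 0.1760, 0.0987, 0.0987, 0.0987]  mean=2.2466  Neff=6.5318  idx=[0, 1, 2, 3, 4, 5, 6]

resampled_idx = [0, 1, 2, 3, 4, 5, 6]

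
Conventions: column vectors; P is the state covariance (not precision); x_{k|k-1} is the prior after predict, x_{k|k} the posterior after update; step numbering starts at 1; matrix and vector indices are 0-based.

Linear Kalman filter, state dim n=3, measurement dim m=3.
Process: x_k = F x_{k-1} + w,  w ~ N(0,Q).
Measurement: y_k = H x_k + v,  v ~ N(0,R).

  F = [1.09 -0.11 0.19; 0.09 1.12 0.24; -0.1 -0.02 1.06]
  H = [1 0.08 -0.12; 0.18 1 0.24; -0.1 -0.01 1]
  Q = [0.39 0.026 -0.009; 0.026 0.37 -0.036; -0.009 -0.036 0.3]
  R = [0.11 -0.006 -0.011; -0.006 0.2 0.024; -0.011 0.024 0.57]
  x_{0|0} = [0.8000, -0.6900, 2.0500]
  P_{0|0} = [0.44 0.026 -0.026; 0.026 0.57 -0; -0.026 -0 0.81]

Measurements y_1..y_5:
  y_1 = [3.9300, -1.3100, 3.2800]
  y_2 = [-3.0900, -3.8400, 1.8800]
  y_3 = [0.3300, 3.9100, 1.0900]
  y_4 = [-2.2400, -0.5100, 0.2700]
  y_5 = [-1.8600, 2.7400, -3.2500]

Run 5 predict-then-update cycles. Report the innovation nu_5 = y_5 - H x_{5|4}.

step 1: x^-=[1.3374, -0.2088, 2.1068]  P^-=[0.9319 0.0601 0.0776; 0.0601 1.1393 0.1485; 0.0776 0.1485 1.2204]  S=[1.0549 0.2807 -0.1620; 0.2807 1.5395 0.4429; -0.1620 0.4429 1.7814]  K=[0.8983 -0.0265 0.0792; -0.1173 0.8332 -0.1442; 0.0192 0.1036 0.6558]  nu=[2.8621, -1.8476, 1.3049]  x^+=[4.0608, -2.2721, 2.8259]  P^+=[0.1066 -0.0387 0.0449; -0.0387 0.1859 -0.0629; 0.0449 -0.0629 0.3800]
step 2: x^-=[5.2132, -1.5011, 2.6349]  P^-=[0.5631 -0.0153 0.1153; -0.0153 0.5863 -0.0112; 0.1153 -0.0112 0.7211]  S=[0.6574 0.1323 -0.0382; 0.1323 0.8452 0.1894; -0.0382 0.1894 1.2739]  K=[0.8408 -0.0135 0.0737; -0.1043 0.7314 -0.1241; 0.0572 0.0847 0.5462]  nu=[-7.8669, -3.9097, -0.2486]  x^+=[-1.3664, -3.5095, 1.7183]  P^+=[0.0995 -0.0340 0.0420; -0.0340 0.1630 -0.0538; 0.0420 -0.0538 0.3164]
step 3: x^-=[-0.7768, -3.6412, 2.0282]  P^-=[0.5494 -0.0094 0.0989; -0.0094 0.5595 -0.0168; 0.0989 -0.0168 0.6498]  S=[0.6475 0.1327 -0.0455; 0.1327 0.8118 0.1641; -0.0455 0.1641 1.2059]  K=[0.8363 -0.0113 0.0696; -0.0987 0.7225 -0.1198; 0.0506 0.0796 0.5219]  nu=[1.6415, 7.2042, -1.0523]  x^+=[0.4415, 1.5278, 2.1353]  P^+=[0.0987 -0.0329 0.0397; -0.0329 0.1605 -0.0516; 0.0397 -0.0516 0.3023]
step 4: x^-=[0.7189, 2.2634, 2.1888]  P^-=[0.5466 -0.0087 0.0932; -0.0087 0.5569 -0.0180; 0.0932 -0.0180 0.6343]  S=[0.6459 0.1320 -0.0492; 0.1320 0.8075 0.1583; -0.0492 0.1583 1.1915]  K=[0.8354 -0.0112 0.0684; -0.0977 0.7217 -0.1190; 0.0476 0.0780 0.5163]  nu=[-2.8773, -3.4281, -1.8242]  x^+=[-1.7712, 0.2874, 0.8424]  P^+=[0.0985 -0.0327 0.0391; -0.0327 0.1602 -0.0511; 0.0391 -0.0511 0.2990]
step 5: x^-=[-1.8021, 0.3647, 1.0643]  P^-=[0.5459 -0.0087 0.0917; -0.0087 0.5566 -0.0183; 0.0917 -0.0183 0.6308]  S=[0.6455 0.1317 -0.0502; 0.1317 0.8067 0.1569; -0.0502 0.1569 1.1883]  K=[0.8352 -0.0113 0.0681; -0.0976 0.7217 -0.1188; 0.0468 0.0776 0.5150]  nu=[0.0407, 2.4442, -4.4909]  x^+=[-2.1016, 2.6582, -1.0568]  P^+=[0.0985 -0.0327 0.0389; -0.0327 0.1602 -0.0510; 0.0389 -0.0510 0.2983]

innov = [0.0407, 2.4442, -4.4909]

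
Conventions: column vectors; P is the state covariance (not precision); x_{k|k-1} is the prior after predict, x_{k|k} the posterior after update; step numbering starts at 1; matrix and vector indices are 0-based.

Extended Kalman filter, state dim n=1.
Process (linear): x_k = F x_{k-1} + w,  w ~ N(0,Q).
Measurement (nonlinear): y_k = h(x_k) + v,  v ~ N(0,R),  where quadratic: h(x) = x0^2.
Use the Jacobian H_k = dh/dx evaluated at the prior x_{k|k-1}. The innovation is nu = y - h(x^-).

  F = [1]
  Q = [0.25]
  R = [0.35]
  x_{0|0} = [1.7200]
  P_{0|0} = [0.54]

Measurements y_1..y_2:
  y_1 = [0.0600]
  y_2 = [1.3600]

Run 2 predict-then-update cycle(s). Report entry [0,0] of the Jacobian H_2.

step 1: x^-=[1.7200]  P^-=[0.7900]  H_jac=[3.4400]  S=[9.6985]  K=[0.2802]  nu=[-2.8984]  x^+=[0.9078]  P^+=[0.0285]
step 2: x^-=[0.9078]  P^-=[0.2785]  H_jac=[1.8157]  S=[1.2682]  K=[0.3988]  nu=[0.5358]  x^+=[1.1215]  P^+=[0.0769]

H_jac[0,0] = 1.8157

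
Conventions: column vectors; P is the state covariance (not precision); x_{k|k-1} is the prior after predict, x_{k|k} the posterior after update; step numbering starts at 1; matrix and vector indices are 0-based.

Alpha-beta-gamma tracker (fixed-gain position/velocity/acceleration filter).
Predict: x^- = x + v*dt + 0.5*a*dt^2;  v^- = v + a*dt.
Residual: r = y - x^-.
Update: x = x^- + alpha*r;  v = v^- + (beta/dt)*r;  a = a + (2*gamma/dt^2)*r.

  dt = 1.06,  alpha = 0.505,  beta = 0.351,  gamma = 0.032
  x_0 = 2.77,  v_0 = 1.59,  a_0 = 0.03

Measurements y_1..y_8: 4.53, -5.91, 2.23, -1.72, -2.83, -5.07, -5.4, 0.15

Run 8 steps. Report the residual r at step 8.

resid = 8.3771

step 1: x_pred=4.4723  r=0.0577  x^+=4.5014  v^+=1.6409  a^+=0.0333
step 2: x_pred=6.2595  r=-12.1695  x^+=0.1139  v^+=-2.3535  a^+=-0.6599
step 3: x_pred=-2.7515  r=4.9815  x^+=-0.2359  v^+=-1.4034  a^+=-0.3761
step 4: x_pred=-1.9348  r=0.2148  x^+=-1.8263  v^+=-1.7310  a^+=-0.3639
step 5: x_pred=-3.8656  r=1.0356  x^+=-3.3426  v^+=-1.7738  a^+=-0.3049
step 6: x_pred=-5.3942  r=0.3242  x^+=-5.2305  v^+=-1.9897  a^+=-0.2864
step 7: x_pred=-7.5004  r=2.1004  x^+=-6.4397  v^+=-1.5978  a^+=-0.1668
step 8: x_pred=-8.2271  r=8.3771  x^+=-3.9967  v^+=0.9993  a^+=0.3104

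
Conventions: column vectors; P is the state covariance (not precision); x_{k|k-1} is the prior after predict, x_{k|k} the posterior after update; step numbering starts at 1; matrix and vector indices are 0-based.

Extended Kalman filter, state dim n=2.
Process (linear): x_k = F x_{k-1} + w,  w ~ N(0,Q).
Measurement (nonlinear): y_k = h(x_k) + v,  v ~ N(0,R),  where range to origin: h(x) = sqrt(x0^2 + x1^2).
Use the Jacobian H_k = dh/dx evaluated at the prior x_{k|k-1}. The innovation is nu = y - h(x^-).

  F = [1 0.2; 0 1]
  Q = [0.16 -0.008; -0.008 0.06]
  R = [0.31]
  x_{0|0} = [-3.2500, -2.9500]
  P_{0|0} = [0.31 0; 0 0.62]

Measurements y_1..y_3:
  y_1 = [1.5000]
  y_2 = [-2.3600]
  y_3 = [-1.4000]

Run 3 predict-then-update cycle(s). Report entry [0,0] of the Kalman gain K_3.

step 1: x^-=[-3.8400, -2.9500]  P^-=[0.4948 0.1160; 0.1160 0.6800]  H_jac=[-0.7930 -0.6092]  S=[0.9856]  K=[-0.4698; -0.5136]  nu=[-3.3423]  x^+=[-2.2698, -1.2332]  P^+=[0.2773 -0.1218; -0.1218 0.4200]
step 2: x^-=[-2.5164, -1.2332]  P^-=[0.4053 -0.0458; -0.0458 0.4800]  H_jac=[-0.8980 -0.4401]  S=[0.6935]  K=[-0.4957; -0.2452]  nu=[-5.1624]  x^+=[0.0425, 0.0325]  P^+=[0.2349 -0.1301; -0.1301 0.4383]
step 3: x^-=[0.0491, 0.0325]  P^-=[0.3604 -0.0505; -0.0505 0.4983]  H_jac=[0.8333 0.5528]  S=[0.6660]  K=[0.4090; 0.3504]  nu=[-1.4589]  x^+=[-0.5477, -0.4786]  P^+=[0.2490 -0.1459; -0.1459 0.4165]

K[0,0] = 0.4090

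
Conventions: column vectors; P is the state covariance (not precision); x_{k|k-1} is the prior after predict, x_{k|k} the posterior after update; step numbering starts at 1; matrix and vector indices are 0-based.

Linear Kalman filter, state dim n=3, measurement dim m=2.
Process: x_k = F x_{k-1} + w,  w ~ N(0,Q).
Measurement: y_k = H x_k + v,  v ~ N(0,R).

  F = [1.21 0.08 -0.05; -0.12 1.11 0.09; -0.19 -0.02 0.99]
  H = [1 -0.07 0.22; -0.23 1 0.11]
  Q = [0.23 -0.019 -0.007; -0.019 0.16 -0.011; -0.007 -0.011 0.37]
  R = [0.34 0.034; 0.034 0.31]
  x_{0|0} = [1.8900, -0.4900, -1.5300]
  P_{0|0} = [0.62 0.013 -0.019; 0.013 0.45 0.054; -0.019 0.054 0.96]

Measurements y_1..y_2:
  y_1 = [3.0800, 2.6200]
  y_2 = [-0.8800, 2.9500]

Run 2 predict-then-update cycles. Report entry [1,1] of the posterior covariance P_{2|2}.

step 1: x^-=[2.3242, -0.9084, -1.8640]  P^-=[1.1474 -0.0608 -0.2169; -0.0608 0.7389 0.1378; -0.2169 0.1378 1.3386]  S=[1.4647 -0.2947; -0.2947 1.1951]  K=[0.7313 -0.1114; 0.0770 0.6617; 0.1081 0.3069]  nu=[1.1023, 4.2680]  x^+=[2.6550, 2.0004, -0.4348]  P^+=[0.3012 0.0848 -0.2293; 0.0848 0.2370 -0.0890; -0.2293 -0.0890 1.2284]
step 2: x^-=[3.3943, 1.8627, -0.9750]  P^-=[0.7205 0.0439 -0.4248; 0.0439 0.4309 0.0158; -0.4248 0.0158 1.6754]  S=[0.9502 -0.0986; -0.0986 0.8041]  K=[0.6431 -0.1308; 0.0736 0.5345; -0.0221 0.3677]  nu=[-3.9294, 1.9752]  x^+=[0.6089, 2.6294, -0.1617]  P^+=[0.2972 0.0881 -0.3490; 0.0881 0.2038 -0.1391; -0.3490 -0.1391 1.5646]

P_post[1,1] = 0.2038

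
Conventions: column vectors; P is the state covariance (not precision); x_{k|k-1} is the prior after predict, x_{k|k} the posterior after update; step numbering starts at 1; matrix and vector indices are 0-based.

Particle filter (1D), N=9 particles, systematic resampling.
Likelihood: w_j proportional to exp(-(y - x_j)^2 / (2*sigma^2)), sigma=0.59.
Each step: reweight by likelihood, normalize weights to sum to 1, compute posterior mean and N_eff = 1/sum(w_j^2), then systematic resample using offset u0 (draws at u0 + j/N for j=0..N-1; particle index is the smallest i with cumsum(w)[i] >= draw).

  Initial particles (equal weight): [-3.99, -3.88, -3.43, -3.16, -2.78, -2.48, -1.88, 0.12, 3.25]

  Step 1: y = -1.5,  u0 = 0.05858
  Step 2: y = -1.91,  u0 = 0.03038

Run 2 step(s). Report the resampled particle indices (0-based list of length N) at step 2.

resampled_idx = [0, 2, 3, 4, 5, 5, 6, 7, 8]

step 1: w=[0.0001, 0.0002, 0.0039, 0.0158, 0.0788, 0.2086, 0.6734, 0.0191, 0.0000]  mean=-2.0649  Neff=1.9847  idx=[4, 5, 5, 6, 6, 6, 6, 6, 6]
step 2: w=[0.0445, 0.0827, 0.0827, 0.1317, 0.1317, 0.1317, 0.1317, 0.1317, 0.1317]  mean=-2.0192  Neff=8.3535  idx=[0, 2, 3, 4, 5, 5, 6, 7, 8]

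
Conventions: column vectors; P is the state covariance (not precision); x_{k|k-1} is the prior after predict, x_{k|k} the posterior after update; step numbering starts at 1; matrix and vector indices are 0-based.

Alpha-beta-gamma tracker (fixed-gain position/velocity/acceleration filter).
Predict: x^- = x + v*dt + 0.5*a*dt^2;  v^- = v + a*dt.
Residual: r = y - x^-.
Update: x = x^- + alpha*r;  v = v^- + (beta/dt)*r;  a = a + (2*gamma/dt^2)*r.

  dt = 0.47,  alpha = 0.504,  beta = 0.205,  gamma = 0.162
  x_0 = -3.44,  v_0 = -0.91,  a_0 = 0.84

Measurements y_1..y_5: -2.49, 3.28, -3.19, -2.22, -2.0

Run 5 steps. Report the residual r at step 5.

resid = -4.2414

step 1: x_pred=-3.7749  r=1.2849  x^+=-3.1273  v^+=0.0452  a^+=2.7246
step 2: x_pred=-2.8051  r=6.0851  x^+=0.2618  v^+=3.9800  a^+=11.6498
step 3: x_pred=3.4191  r=-6.6091  x^+=0.0881  v^+=6.5727  a^+=1.9561
step 4: x_pred=3.3933  r=-5.6133  x^+=0.5642  v^+=5.0437  a^+=-6.2771
step 5: x_pred=2.2414  r=-4.2414  x^+=0.1038  v^+=0.2435  a^+=-12.4982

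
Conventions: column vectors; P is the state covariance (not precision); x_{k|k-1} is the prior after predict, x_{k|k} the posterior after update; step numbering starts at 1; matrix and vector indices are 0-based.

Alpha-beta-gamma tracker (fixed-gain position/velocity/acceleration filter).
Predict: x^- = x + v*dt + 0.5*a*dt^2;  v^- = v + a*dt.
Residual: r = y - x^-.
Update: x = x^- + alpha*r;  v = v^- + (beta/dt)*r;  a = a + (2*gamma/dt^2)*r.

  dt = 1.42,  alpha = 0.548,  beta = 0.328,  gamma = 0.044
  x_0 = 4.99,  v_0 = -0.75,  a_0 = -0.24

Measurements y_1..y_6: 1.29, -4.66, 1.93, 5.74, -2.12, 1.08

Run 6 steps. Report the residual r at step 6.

step 1: x_pred=3.6830  r=-2.3930  x^+=2.3717  v^+=-1.6436  a^+=-0.3444
step 2: x_pred=-0.3095  r=-4.3505  x^+=-2.6936  v^+=-3.1376  a^+=-0.5343
step 3: x_pred=-7.6876  r=9.6176  x^+=-2.4172  v^+=-1.6748  a^+=-0.1146
step 4: x_pred=-4.9108  r=10.6508  x^+=0.9258  v^+=0.6227  a^+=0.3503
step 5: x_pred=2.1633  r=-4.2833  x^+=-0.1840  v^+=0.1307  a^+=0.1633
step 6: x_pred=0.1663  r=0.9137  x^+=0.6670  v^+=0.5737  a^+=0.2032

resid = 0.9137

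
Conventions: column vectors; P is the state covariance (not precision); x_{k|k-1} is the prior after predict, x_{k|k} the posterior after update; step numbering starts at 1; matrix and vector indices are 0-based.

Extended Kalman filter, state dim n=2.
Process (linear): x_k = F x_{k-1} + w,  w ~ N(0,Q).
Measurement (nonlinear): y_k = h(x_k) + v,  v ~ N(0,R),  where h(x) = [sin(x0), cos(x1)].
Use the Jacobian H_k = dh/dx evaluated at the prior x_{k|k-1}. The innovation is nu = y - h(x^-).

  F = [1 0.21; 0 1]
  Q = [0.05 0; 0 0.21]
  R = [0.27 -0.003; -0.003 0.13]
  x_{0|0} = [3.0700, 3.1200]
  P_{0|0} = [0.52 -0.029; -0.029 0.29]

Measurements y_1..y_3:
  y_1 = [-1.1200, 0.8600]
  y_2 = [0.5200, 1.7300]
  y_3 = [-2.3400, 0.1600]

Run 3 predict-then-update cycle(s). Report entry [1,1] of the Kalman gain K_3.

K[1,1] = -0.9883

step 1: x^-=[3.7252, 3.1200]  P^-=[0.5706 0.0319; 0.0319 0.5000]  H_jac=[-0.8345 0.0000; 0.0000 -0.0216]  S=[0.6673 -0.0024; -0.0024 0.1302]  K=[-0.7136 -0.0186; -0.0402 -0.0836]  nu=[-0.5690, 1.8598]  x^+=[4.0967, 2.9873]  P^+=[0.2308 0.0127; 0.0127 0.4980]
step 2: x^-=[4.7240, 2.9873]  P^-=[0.3081 0.1173; 0.1173 0.7080]  H_jac=[0.0116 0.0000; 0.0000 -0.1537]  S=[0.2700 -0.0032; -0.0032 0.1467]  K=[0.0118 -0.1226; -0.0038 -0.7416]  nu=[1.5199, 2.7181]  x^+=[4.4087, 0.9657]  P^+=[0.3059 0.1039; 0.1039 0.6273]
step 3: x^-=[4.6115, 0.9657]  P^-=[0.4272 0.2357; 0.2357 0.8373]  H_jac=[-0.1007 0.0000; 0.0000 -0.8224]  S=[0.2743 0.0165; 0.0165 0.6964]  K=[-0.1403 -0.2750; -0.0270 -0.9883]  nu=[-1.3451, -0.4088]  x^+=[4.9126, 1.4061]  P^+=[0.3678 0.0430; 0.0430 0.1561]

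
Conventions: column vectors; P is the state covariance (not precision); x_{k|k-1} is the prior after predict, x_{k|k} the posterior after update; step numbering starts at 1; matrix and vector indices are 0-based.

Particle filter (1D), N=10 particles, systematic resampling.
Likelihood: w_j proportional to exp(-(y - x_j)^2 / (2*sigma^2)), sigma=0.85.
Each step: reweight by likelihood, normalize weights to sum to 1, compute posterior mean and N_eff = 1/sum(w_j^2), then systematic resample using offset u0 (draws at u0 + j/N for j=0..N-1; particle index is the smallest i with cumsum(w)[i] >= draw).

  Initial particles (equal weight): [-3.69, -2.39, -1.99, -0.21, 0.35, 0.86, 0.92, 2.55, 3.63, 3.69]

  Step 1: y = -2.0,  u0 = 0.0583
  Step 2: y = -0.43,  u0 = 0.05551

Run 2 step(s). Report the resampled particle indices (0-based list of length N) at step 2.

resampled_idx = [2, 5, 6, 7, 8, 9, 9, 9, 9, 9]

step 1: w=[0.0637, 0.4137, 0.4596, 0.0501, 0.0101, 0.0016, 0.0013, 0.0000, 0.0000, 0.0000]  mean=-2.1429  Neff=2.5701  idx=[0, 1, 1, 1, 1, 2, 2, 2, 2, 3]
step 2: w=[0.0003, 0.0352, 0.0352, 0.0352, 0.0352, 0.0933, 0.0933, 0.0933, 0.0933, 0.4859]  mean=-1.1820  Neff=3.6255  idx=[2, 5, 6, 7, 8, 9, 9, 9, 9, 9]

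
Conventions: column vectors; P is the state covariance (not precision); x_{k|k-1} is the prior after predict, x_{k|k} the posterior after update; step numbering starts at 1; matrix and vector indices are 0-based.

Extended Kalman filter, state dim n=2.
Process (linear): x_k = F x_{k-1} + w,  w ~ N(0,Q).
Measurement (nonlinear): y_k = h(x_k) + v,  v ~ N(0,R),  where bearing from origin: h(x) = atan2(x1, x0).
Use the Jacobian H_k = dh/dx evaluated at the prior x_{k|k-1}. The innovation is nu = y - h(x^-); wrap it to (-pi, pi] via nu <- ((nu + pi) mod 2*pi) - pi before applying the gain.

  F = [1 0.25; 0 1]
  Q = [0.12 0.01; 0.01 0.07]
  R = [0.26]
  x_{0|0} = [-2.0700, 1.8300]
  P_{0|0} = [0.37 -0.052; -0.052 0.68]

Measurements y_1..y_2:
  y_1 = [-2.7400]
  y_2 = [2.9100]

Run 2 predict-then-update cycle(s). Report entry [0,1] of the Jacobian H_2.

H_jac[0,1] = -0.3966

step 1: x^-=[-1.6125, 1.8300]  P^-=[0.5065 0.1280; 0.1280 0.7500]  H_jac=[-0.3076 -0.2711]  S=[0.3844]  K=[-0.4956; -0.6313]  nu=[1.2501]  x^+=[-2.2321, 1.0408]  P^+=[0.4121 0.0077; 0.0077 0.5968]
step 2: x^-=[-1.9719, 1.0408]  P^-=[0.5733 0.1669; 0.1669 0.6668]  H_jac=[-0.2094 -0.3966]  S=[0.4177]  K=[-0.4458; -0.7168]  nu=[0.2541]  x^+=[-2.0851, 0.8587]  P^+=[0.4902 0.0335; 0.0335 0.4522]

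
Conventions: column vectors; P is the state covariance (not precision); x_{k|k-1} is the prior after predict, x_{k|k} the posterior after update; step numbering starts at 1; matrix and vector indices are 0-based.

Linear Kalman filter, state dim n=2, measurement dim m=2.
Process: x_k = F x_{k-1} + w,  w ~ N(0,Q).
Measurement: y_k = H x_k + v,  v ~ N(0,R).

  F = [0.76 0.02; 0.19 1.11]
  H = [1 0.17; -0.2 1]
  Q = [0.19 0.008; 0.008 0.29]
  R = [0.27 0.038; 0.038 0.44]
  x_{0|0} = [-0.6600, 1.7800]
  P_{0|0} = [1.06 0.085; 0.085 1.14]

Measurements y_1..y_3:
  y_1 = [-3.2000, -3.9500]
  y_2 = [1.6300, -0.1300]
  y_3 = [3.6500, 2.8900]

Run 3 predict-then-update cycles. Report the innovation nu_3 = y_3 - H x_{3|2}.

innov = [3.7833, 4.3164]

step 1: x^-=[-0.4660, 1.8504]  P^-=[0.8053 0.2584; 0.2584 1.7687]  S=[1.2143 0.4272; 0.4272 2.1376]  K=[0.7350 -0.1014; 0.1912 0.7650]  nu=[-3.0486, -5.8936]  x^+=[-2.1094, -3.2415]  P^+=[0.1910 0.0215; 0.0215 0.3482]
step 2: x^-=[-1.6679, -3.9988]  P^-=[0.3011 0.0615; 0.0615 0.7350]  S=[0.6132 0.1622; 0.1622 1.1624]  K=[0.5272 -0.0724; 0.1450 0.6015]  nu=[3.9777, 3.5352]  x^+=[0.1730, -1.2956]  P^+=[0.1369 0.0156; 0.0156 0.2733]
step 3: x^-=[0.1056, -1.4052]  P^-=[0.2697 0.0470; 0.0470 0.6382]  S=[0.5741 0.1380; 0.1380 1.0702]  K=[0.5007 -0.0710; 0.1338 0.5703]  nu=[3.7833, 4.3164]  x^+=[1.6934, 1.5627]  P^+=[0.1301 0.0138; 0.0138 0.2588]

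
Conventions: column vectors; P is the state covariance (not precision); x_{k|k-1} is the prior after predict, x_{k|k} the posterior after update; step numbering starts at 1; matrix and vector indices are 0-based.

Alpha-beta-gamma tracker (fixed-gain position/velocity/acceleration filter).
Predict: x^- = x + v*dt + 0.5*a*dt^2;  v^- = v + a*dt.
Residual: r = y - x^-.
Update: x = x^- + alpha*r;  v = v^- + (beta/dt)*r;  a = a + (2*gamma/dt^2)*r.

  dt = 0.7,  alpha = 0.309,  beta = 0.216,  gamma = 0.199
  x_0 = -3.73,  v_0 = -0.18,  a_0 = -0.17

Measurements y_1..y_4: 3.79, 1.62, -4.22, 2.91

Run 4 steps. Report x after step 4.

step 1: x_pred=-3.8977  r=7.6876  x^+=-1.5222  v^+=2.0732  a^+=6.0743
step 2: x_pred=1.4173  r=0.2027  x^+=1.4799  v^+=6.3877  a^+=6.2389
step 3: x_pred=7.4799  r=-11.6999  x^+=3.8646  v^+=7.1447  a^+=-3.2642
step 4: x_pred=8.0662  r=-5.1562  x^+=6.4729  v^+=3.2687  a^+=-7.4523

x_post = 6.4729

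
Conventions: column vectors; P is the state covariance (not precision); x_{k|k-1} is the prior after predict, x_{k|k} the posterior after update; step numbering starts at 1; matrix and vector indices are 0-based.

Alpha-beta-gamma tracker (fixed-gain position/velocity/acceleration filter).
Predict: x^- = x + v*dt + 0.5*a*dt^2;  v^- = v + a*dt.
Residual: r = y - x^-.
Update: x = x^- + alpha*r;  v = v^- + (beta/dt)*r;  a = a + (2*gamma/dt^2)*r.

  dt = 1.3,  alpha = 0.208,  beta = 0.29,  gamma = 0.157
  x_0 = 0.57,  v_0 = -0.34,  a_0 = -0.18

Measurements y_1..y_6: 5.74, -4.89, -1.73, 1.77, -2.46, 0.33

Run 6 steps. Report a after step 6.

step 1: x_pred=-0.0241  r=5.7641  x^+=1.1748  v^+=0.7118  a^+=0.8910
step 2: x_pred=2.8531  r=-7.7431  x^+=1.2425  v^+=0.1428  a^+=-0.5477
step 3: x_pred=0.9653  r=-2.6953  x^+=0.4047  v^+=-1.1705  a^+=-1.0485
step 4: x_pred=-2.0029  r=3.7729  x^+=-1.2181  v^+=-1.6919  a^+=-0.3475
step 5: x_pred=-3.7112  r=1.2512  x^+=-3.4509  v^+=-1.8645  a^+=-0.1150
step 6: x_pred=-5.9720  r=6.3020  x^+=-4.6612  v^+=-0.6082  a^+=1.0559

a_post = 1.0559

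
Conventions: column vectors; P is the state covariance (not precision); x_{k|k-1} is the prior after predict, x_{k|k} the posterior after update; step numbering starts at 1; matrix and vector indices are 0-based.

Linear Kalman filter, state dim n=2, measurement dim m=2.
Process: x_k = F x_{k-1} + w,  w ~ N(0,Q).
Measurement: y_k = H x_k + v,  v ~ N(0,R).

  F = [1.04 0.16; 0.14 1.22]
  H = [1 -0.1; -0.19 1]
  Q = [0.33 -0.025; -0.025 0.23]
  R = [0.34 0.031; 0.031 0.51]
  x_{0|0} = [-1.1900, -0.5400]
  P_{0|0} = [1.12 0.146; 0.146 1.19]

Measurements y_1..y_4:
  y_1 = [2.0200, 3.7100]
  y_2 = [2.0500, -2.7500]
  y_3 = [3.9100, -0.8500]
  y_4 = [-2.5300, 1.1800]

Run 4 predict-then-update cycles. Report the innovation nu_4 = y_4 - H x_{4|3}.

innov = [-5.8791, 1.3151]

step 1: x^-=[-1.3240, -0.8254]  P^-=[1.6204 0.5589; 0.5589 2.0730]  S=[1.8694 0.0853; 0.0853 2.4291]  K=[0.8336 0.0741; 0.1514 0.8044]  nu=[3.2615, 4.2838]  x^+=[1.7118, 3.1140]  P^+=[0.2977 0.1202; 0.1202 0.4378]
step 2: x^-=[2.2785, 4.0388]  P^-=[0.7032 0.2590; 0.2590 0.9284]  S=[1.0007 0.0684; 0.0684 1.3654]  K=[0.6729 0.0581; 0.1224 0.6378]  nu=[0.1753, -6.3559]  x^+=[2.0273, 0.0065]  P^+=[0.2402 0.0961; 0.0961 0.3473]
step 3: x^-=[2.1095, 0.2917]  P^-=[0.6307 0.2019; 0.2019 0.7845]  S=[0.9381 0.0384; 0.0384 1.2406]  K=[0.6488 0.0460; 0.1071 0.5981]  nu=[1.8297, -0.7409]  x^+=[3.2626, 0.0444]  P^+=[0.2308 0.0874; 0.0874 0.3250]
step 4: x^-=[3.4002, 0.5110]  P^-=[0.6170 0.1849; 0.1849 0.7481]  S=[0.9275 0.0274; 0.0274 1.2101]  K=[0.6441 0.0414; 0.1014 0.5869]  nu=[-5.8791, 1.3151]  x^+=[-0.3321, 0.6867]  P^+=[0.2287 0.0845; 0.0845 0.3185]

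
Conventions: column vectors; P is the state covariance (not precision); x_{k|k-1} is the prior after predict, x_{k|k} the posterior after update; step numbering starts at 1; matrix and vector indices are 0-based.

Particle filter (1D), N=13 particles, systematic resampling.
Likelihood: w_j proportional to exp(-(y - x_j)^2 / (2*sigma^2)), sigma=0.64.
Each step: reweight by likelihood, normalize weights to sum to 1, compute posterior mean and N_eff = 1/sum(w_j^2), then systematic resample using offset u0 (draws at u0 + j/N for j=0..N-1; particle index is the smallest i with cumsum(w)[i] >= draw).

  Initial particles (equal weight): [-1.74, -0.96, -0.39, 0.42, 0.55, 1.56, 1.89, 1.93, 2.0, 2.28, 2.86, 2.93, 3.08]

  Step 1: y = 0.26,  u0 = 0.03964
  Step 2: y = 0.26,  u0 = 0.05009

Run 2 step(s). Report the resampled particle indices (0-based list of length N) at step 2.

resampled_idx = [1, 2, 3, 4, 5, 6, 6, 7, 8, 9, 10, 10, 11]

step 1: w=[0.0026, 0.0566, 0.2080, 0.3377, 0.3144, 0.0443, 0.0136, 0.0116, 0.0086, 0.0024, 0.0001, 0.0001, 0.0000]  mean=0.3150  Neff=3.8210  idx=[1, 2, 2, 3, 3, 3, 3, 3, 4, 4, 4, 4, 5]
step 2: w=[0.0164, 0.0601, 0.0601, 0.0975, 0.0975, 0.0975, 0.0975, 0.0975, 0.0908, 0.0908, 0.0908, 0.0908, 0.0128]  mean=0.3619  Neff=11.3427  idx=[1, 2, 3, 4, 5, 6, 6, 7, 8, 9, 10, 10, 11]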